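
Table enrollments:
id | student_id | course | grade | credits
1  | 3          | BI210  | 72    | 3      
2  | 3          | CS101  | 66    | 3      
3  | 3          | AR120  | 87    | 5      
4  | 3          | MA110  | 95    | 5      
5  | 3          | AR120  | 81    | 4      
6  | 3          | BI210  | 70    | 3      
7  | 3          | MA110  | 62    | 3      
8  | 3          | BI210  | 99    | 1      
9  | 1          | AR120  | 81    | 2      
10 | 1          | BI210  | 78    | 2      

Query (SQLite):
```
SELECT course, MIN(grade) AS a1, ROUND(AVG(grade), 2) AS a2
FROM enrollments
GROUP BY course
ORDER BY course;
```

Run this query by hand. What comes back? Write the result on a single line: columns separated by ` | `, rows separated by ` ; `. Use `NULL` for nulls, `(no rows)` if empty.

AR120 | 81 | 83 ; BI210 | 70 | 79.75 ; CS101 | 66 | 66 ; MA110 | 62 | 78.5

Group enrollments by course.
Per group compute: MIN(grade), ROUND(AVG(grade), 2).
  AR120: ids {3, 5, 9} → MIN(grade)=81, ROUND(AVG(grade), 2)=83
  BI210: ids {1, 6, 8, 10} → MIN(grade)=70, ROUND(AVG(grade), 2)=79.75
  CS101: ids {2} → MIN(grade)=66, ROUND(AVG(grade), 2)=66
  MA110: ids {4, 7} → MIN(grade)=62, ROUND(AVG(grade), 2)=78.5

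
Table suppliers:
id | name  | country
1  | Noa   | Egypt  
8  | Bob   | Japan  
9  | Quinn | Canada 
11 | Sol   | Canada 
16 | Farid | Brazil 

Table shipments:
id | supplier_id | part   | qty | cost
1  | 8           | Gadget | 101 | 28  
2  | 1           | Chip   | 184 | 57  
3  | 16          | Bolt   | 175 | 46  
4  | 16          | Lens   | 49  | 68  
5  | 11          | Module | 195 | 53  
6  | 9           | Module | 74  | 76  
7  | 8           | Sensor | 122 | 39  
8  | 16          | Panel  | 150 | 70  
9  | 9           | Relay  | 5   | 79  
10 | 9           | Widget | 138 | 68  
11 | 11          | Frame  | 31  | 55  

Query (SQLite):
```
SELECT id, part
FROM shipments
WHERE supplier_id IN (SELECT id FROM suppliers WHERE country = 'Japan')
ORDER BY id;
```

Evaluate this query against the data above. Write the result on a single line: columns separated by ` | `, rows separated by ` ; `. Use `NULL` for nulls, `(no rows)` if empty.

Inner query: suppliers.id where country = 'Japan'.
Outer: keep shipments rows whose supplier_id is in that set.
Inner query → {8}

1 | Gadget ; 7 | Sensor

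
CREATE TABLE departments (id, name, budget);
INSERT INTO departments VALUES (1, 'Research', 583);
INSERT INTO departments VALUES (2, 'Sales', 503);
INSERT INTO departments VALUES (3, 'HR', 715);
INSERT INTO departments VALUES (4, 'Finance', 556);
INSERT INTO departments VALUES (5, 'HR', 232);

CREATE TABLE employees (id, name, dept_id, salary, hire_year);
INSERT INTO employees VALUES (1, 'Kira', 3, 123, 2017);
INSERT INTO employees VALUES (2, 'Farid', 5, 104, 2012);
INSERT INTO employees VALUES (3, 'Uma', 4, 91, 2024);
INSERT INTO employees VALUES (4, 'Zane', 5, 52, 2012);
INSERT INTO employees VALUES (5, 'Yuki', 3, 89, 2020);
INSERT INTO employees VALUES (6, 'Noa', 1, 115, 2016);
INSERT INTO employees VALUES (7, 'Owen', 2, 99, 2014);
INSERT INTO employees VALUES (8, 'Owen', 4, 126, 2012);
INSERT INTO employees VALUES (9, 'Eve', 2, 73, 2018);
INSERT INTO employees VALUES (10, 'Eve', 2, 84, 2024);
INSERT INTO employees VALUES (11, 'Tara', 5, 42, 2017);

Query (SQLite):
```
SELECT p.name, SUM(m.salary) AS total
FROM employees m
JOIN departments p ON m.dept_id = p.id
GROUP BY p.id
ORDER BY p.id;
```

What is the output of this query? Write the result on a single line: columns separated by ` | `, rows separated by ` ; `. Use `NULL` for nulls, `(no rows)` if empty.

Join each employees row to its departments via dept_id.
Group joined rows by departments.id; compute SUM(m.salary) per group.
  1: ids {6} → SUM(m.salary)=115
  2: ids {7, 9, 10} → SUM(m.salary)=256
  3: ids {1, 5} → SUM(m.salary)=212
  4: ids {3, 8} → SUM(m.salary)=217
  5: ids {2, 4, 11} → SUM(m.salary)=198

Research | 115 ; Sales | 256 ; HR | 212 ; Finance | 217 ; HR | 198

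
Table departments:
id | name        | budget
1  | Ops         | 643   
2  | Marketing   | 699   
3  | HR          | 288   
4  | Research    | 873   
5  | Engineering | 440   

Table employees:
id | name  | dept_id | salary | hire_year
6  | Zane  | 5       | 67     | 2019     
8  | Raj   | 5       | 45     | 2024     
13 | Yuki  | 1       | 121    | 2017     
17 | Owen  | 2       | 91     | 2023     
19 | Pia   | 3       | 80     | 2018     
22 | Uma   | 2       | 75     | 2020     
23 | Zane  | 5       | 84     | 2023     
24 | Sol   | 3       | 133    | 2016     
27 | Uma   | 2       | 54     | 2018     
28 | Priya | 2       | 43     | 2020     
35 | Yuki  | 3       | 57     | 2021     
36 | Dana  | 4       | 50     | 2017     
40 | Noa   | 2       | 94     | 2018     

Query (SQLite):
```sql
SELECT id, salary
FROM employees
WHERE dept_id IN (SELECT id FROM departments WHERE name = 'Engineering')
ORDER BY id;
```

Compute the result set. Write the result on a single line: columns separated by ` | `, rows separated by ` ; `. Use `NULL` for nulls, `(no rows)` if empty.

6 | 67 ; 8 | 45 ; 23 | 84

Inner query: departments.id where name = 'Engineering'.
Outer: keep employees rows whose dept_id is in that set.
Inner query → {5}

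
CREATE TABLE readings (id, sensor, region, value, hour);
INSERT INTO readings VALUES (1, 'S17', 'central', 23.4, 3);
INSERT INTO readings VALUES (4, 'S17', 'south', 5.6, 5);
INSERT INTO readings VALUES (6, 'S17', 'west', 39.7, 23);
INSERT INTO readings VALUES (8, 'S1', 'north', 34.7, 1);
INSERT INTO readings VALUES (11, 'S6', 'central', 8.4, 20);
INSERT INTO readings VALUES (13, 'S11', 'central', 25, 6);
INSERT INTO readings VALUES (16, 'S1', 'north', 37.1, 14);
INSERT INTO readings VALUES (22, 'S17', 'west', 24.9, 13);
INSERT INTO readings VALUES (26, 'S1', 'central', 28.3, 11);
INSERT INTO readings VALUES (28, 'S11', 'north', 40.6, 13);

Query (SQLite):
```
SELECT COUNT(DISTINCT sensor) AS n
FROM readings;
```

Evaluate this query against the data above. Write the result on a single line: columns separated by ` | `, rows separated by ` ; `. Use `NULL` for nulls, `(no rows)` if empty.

4

Count distinct non-NULL sensor values.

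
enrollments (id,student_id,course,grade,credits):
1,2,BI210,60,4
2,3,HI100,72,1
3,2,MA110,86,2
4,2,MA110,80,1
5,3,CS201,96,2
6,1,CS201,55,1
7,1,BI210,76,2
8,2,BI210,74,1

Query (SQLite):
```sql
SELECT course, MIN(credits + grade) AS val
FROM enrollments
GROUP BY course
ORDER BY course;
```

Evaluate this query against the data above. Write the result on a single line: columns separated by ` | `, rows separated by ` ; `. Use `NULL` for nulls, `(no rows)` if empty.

For each row compute credits + grade.
Group by course; take MIN of the expression per group.
  BI210: ids {1, 7, 8} → MIN(credits + grade)=64
  CS201: ids {5, 6} → MIN(credits + grade)=56
  HI100: ids {2} → MIN(credits + grade)=73
  MA110: ids {3, 4} → MIN(credits + grade)=81

BI210 | 64 ; CS201 | 56 ; HI100 | 73 ; MA110 | 81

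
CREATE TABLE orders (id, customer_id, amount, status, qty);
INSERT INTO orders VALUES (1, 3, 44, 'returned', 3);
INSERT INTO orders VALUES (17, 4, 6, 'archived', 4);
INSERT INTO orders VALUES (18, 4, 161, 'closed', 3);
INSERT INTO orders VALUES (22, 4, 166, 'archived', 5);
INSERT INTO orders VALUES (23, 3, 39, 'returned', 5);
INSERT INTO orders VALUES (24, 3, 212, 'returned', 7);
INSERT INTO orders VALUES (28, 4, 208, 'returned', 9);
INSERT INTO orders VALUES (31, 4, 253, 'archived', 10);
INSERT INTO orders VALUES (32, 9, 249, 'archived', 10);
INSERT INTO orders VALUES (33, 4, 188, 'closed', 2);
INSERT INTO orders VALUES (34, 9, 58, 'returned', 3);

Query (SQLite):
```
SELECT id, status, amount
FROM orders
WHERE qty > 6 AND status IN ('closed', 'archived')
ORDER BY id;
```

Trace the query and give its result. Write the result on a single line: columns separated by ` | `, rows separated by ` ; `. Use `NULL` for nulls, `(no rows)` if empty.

31 | archived | 253 ; 32 | archived | 249

qty > 6: ids {24, 28, 31, 32}
status IN ('closed', 'archived'): ids {17, 18, 22, 31, 32, 33}
Combine with AND.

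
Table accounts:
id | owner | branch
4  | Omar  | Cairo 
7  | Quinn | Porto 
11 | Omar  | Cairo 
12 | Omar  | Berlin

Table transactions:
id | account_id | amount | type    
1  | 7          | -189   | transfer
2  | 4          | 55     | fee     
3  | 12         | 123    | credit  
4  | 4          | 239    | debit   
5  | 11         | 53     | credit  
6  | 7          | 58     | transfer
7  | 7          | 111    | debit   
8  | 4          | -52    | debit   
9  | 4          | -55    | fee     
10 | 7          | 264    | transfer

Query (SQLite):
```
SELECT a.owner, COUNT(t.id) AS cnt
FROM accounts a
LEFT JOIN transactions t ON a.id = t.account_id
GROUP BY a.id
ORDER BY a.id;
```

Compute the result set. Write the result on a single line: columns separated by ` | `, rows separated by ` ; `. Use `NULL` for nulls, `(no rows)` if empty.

Omar | 4 ; Quinn | 4 ; Omar | 1 ; Omar | 1

LEFT JOIN keeps every accounts row; unmatched ones get NULL for transactions columns.
Group by accounts.id and compute COUNT(t.id). COUNT(col) of an all-NULL group is 0.
  4: ids {2, 4, 8, 9} → COUNT(t.id)=4
  7: ids {1, 6, 7, 10} → COUNT(t.id)=4
  11: ids {5} → COUNT(t.id)=1
  12: ids {3} → COUNT(t.id)=1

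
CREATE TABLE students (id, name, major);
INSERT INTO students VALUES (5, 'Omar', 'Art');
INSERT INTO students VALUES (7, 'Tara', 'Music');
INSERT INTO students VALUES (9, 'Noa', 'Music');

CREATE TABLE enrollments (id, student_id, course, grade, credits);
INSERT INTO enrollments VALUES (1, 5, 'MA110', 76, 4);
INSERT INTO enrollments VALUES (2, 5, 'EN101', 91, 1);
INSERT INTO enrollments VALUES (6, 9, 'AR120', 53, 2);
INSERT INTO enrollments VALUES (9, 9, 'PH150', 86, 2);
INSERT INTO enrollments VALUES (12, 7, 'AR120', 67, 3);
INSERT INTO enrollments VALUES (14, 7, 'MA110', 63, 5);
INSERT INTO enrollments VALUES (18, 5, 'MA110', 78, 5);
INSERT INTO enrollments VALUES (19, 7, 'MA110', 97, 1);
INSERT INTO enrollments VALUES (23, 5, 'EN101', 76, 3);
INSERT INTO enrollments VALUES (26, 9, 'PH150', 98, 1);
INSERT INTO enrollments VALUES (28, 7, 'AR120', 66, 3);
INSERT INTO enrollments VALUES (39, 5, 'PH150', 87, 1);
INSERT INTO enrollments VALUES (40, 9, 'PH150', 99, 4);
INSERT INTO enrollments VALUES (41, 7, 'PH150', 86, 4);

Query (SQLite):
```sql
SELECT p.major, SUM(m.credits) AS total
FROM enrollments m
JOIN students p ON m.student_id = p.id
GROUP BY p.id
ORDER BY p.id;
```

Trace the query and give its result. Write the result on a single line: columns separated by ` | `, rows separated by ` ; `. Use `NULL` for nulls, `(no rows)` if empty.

Join each enrollments row to its students via student_id.
Group joined rows by students.id; compute SUM(m.credits) per group.
  5: ids {1, 2, 18, 23, 39} → SUM(m.credits)=14
  7: ids {12, 14, 19, 28, 41} → SUM(m.credits)=16
  9: ids {6, 9, 26, 40} → SUM(m.credits)=9

Art | 14 ; Music | 16 ; Music | 9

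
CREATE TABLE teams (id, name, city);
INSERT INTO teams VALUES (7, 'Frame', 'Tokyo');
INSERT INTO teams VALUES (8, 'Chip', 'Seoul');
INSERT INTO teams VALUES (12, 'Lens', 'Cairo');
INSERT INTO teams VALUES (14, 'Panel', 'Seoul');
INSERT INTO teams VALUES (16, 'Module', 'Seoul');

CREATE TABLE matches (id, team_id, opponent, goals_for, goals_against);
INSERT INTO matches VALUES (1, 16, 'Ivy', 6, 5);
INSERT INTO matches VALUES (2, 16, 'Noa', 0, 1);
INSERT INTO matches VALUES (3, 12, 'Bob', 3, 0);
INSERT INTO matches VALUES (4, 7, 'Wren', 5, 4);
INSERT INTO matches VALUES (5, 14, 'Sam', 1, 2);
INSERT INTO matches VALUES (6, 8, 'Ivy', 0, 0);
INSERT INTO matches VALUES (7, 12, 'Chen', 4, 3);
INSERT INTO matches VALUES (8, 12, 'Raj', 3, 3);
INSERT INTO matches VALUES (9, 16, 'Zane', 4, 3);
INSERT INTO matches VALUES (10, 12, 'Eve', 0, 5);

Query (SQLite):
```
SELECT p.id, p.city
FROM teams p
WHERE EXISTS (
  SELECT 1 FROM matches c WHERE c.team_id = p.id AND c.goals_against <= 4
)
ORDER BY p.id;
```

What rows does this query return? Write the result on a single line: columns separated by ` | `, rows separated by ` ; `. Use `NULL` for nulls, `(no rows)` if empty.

7 | Tokyo ; 8 | Seoul ; 12 | Cairo ; 14 | Seoul ; 16 | Seoul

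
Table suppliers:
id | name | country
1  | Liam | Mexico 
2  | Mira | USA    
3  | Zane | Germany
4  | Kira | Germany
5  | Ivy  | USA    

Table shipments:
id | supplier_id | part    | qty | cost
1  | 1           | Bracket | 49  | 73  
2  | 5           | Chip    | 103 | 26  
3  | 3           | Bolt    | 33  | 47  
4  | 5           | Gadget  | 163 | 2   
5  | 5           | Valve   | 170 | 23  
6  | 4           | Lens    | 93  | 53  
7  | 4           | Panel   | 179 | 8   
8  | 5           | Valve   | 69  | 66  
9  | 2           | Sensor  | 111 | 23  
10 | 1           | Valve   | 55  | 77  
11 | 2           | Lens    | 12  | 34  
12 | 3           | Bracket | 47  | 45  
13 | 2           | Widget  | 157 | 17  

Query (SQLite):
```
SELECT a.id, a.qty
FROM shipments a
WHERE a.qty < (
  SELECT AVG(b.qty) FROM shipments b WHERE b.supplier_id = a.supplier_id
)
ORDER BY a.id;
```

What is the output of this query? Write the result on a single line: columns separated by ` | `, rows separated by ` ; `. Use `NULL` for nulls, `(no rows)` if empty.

1 | 49 ; 2 | 103 ; 3 | 33 ; 6 | 93 ; 8 | 69 ; 11 | 12

For each shipments row a, compute AVG(qty) over rows sharing a.supplier_id.
Keep row a if a.qty < that per-group AVG.
  supplier_id=1: AVG(qty) = 52.0
  supplier_id=2: AVG(qty) = 93.333333
  supplier_id=3: AVG(qty) = 40.0
  supplier_id=4: AVG(qty) = 136.0
  supplier_id=5: AVG(qty) = 126.25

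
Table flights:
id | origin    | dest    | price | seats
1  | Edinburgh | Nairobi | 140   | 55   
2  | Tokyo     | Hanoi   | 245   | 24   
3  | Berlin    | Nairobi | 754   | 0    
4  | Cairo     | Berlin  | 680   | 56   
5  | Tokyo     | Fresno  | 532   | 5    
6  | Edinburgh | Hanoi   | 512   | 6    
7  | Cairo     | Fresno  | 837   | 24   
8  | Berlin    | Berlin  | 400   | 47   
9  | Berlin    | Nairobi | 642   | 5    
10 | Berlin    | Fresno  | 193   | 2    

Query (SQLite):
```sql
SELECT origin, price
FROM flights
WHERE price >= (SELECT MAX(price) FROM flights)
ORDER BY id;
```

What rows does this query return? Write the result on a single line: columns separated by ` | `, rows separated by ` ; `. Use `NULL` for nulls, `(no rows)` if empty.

Cairo | 837

Scalar subquery: MAX(price) over all flights rows = 837.
Keep rows where price >= that value.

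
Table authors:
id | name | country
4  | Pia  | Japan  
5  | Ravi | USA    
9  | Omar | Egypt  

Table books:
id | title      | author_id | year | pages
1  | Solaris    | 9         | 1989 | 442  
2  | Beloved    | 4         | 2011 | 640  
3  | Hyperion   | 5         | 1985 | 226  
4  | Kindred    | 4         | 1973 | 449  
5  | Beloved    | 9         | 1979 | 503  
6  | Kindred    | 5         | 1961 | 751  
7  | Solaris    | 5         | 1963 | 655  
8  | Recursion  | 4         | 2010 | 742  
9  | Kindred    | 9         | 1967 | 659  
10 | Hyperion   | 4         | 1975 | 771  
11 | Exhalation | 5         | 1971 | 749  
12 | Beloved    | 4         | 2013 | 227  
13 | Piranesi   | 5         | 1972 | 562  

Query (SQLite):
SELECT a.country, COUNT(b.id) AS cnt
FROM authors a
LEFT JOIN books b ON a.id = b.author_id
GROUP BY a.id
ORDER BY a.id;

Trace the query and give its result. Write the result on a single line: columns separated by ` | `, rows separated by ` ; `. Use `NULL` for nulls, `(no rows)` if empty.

Japan | 5 ; USA | 5 ; Egypt | 3

LEFT JOIN keeps every authors row; unmatched ones get NULL for books columns.
Group by authors.id and compute COUNT(b.id). COUNT(col) of an all-NULL group is 0.
  4: ids {2, 4, 8, 10, 12} → COUNT(b.id)=5
  5: ids {3, 6, 7, 11, 13} → COUNT(b.id)=5
  9: ids {1, 5, 9} → COUNT(b.id)=3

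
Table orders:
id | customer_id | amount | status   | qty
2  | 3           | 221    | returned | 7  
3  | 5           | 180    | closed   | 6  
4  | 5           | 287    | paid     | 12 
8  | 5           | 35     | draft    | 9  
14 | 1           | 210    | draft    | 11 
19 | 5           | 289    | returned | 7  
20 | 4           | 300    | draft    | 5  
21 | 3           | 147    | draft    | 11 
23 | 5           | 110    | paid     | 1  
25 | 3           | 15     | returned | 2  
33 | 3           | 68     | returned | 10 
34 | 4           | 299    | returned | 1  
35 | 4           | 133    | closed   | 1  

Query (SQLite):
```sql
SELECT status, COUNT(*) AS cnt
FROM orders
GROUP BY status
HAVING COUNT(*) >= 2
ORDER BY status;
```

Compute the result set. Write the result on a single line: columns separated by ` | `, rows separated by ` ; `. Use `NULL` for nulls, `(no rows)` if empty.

closed | 2 ; draft | 4 ; paid | 2 ; returned | 5

Partition orders by status; compute COUNT(*) within each group.
HAVING: keep groups with count ≥ 2.
  closed: ids {3, 35} → COUNT(*)=2
  draft: ids {8, 14, 20, 21} → COUNT(*)=4
  paid: ids {4, 23} → COUNT(*)=2
  returned: ids {2, 19, 25, 33, 34} → COUNT(*)=5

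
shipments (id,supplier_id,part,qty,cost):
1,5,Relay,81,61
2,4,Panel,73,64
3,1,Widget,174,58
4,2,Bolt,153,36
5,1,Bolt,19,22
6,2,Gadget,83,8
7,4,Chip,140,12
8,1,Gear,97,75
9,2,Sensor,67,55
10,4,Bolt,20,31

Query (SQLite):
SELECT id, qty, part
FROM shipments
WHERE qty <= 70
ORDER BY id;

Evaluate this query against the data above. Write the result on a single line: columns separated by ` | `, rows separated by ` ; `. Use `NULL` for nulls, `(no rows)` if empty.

qty <= 70: ids {5, 9, 10}

5 | 19 | Bolt ; 9 | 67 | Sensor ; 10 | 20 | Bolt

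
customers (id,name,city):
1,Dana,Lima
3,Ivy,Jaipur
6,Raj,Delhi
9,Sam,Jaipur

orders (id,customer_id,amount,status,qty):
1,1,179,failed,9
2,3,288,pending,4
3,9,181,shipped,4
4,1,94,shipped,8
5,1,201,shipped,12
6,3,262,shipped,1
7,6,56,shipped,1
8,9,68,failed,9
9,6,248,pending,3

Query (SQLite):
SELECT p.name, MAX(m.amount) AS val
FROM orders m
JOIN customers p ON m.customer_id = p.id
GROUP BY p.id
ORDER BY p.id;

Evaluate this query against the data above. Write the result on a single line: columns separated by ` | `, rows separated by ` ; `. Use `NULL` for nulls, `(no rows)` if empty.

Join each orders row to its customers via customer_id.
Group joined rows by customers.id; compute MAX(m.amount) per group.
  1: ids {1, 4, 5} → MAX(m.amount)=201
  3: ids {2, 6} → MAX(m.amount)=288
  6: ids {7, 9} → MAX(m.amount)=248
  9: ids {3, 8} → MAX(m.amount)=181

Dana | 201 ; Ivy | 288 ; Raj | 248 ; Sam | 181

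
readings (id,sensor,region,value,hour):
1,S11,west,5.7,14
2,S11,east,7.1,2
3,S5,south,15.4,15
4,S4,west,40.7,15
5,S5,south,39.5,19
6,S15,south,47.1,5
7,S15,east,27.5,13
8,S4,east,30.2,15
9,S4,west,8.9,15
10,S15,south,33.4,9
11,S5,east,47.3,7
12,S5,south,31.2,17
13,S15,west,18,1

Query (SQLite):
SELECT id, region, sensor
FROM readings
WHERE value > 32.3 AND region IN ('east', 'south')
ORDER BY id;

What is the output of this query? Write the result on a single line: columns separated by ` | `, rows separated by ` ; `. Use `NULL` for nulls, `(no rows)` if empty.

value > 32.3: ids {4, 5, 6, 10, 11}
region IN ('east', 'south'): ids {2, 3, 5, 6, 7, 8, 10, 11, 12}
Combine with AND.

5 | south | S5 ; 6 | south | S15 ; 10 | south | S15 ; 11 | east | S5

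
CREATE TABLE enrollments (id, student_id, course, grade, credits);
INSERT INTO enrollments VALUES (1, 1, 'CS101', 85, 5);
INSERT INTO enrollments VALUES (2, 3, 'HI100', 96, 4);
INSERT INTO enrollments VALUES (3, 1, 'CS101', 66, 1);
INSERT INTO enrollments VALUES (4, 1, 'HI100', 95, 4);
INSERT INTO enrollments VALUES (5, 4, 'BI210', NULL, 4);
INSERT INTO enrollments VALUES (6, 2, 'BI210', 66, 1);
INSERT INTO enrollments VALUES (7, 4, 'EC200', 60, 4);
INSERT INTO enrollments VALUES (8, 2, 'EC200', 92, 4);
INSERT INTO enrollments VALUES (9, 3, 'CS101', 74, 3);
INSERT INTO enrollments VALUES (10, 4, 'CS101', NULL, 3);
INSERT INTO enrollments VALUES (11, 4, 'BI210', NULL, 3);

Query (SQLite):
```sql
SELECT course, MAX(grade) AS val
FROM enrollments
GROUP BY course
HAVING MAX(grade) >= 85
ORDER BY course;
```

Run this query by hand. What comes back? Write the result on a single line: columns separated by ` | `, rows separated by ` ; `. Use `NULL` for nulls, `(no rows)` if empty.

Partition enrollments by course; compute MAX(grade) within each group.
HAVING: keep groups where MAX(grade) >= 85.
  BI210: ids {5, 6, 11} → MAX(grade)=66
  CS101: ids {1, 3, 9, 10} → MAX(grade)=85
  EC200: ids {7, 8} → MAX(grade)=92
  HI100: ids {2, 4} → MAX(grade)=96

CS101 | 85 ; EC200 | 92 ; HI100 | 96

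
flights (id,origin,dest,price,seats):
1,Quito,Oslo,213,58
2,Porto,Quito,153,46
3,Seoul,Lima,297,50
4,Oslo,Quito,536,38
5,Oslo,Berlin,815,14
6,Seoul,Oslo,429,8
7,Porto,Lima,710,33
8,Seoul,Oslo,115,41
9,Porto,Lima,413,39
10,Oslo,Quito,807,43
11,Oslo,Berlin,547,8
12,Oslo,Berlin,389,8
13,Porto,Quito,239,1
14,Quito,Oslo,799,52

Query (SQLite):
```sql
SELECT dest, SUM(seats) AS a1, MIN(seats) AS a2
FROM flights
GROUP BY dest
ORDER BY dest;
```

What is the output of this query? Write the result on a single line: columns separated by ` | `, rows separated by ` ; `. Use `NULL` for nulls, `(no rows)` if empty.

Group flights by dest.
Per group compute: SUM(seats), MIN(seats).
  Berlin: ids {5, 11, 12} → SUM(seats)=30, MIN(seats)=8
  Lima: ids {3, 7, 9} → SUM(seats)=122, MIN(seats)=33
  Oslo: ids {1, 6, 8, 14} → SUM(seats)=159, MIN(seats)=8
  Quito: ids {2, 4, 10, 13} → SUM(seats)=128, MIN(seats)=1

Berlin | 30 | 8 ; Lima | 122 | 33 ; Oslo | 159 | 8 ; Quito | 128 | 1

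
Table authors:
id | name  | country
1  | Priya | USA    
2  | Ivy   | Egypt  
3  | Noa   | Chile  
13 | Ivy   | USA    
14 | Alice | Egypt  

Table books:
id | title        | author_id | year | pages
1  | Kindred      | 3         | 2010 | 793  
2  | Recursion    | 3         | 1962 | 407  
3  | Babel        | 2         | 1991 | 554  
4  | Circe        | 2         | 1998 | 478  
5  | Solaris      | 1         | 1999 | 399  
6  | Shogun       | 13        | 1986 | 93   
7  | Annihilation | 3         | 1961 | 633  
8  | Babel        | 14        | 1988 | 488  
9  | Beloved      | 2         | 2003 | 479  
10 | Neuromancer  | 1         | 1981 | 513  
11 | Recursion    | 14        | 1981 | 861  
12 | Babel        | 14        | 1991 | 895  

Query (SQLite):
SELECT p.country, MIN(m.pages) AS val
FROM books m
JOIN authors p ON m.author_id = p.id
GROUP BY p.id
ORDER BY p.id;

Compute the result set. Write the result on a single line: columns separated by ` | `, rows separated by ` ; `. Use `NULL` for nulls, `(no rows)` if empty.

USA | 399 ; Egypt | 478 ; Chile | 407 ; USA | 93 ; Egypt | 488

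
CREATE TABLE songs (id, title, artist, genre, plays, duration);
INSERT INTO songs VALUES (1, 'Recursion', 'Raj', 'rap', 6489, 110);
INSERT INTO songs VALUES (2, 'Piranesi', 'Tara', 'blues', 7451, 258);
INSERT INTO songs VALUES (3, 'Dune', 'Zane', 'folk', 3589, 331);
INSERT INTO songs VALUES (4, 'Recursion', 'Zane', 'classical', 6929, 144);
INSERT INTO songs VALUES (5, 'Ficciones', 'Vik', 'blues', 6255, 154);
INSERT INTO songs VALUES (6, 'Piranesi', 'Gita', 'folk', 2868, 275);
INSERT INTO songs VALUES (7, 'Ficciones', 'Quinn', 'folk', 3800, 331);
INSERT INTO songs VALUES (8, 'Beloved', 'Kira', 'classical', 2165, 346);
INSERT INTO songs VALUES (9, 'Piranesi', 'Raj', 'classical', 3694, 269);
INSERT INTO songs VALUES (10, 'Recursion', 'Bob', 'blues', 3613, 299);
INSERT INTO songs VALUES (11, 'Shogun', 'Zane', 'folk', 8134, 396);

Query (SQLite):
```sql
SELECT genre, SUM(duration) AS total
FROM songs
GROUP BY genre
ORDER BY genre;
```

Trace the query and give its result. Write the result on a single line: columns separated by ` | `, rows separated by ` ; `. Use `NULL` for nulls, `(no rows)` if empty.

Partition songs by genre; compute SUM(duration) within each group.
  blues: ids {2, 5, 10} → SUM(duration)=711
  classical: ids {4, 8, 9} → SUM(duration)=759
  folk: ids {3, 6, 7, 11} → SUM(duration)=1333
  rap: ids {1} → SUM(duration)=110

blues | 711 ; classical | 759 ; folk | 1333 ; rap | 110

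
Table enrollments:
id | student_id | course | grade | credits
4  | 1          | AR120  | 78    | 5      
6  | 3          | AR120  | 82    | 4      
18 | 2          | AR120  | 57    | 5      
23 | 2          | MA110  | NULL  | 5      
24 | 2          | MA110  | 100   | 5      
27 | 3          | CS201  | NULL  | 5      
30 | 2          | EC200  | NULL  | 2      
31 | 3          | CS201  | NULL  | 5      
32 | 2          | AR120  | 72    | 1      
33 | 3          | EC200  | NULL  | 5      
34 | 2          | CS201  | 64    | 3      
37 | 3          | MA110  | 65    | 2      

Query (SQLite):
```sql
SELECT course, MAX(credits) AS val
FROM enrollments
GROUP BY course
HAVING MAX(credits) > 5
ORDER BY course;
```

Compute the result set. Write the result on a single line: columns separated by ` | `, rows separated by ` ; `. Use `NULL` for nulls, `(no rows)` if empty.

Partition enrollments by course; compute MAX(credits) within each group.
HAVING: keep groups where MAX(credits) > 5.
  AR120: ids {4, 6, 18, 32} → MAX(credits)=5
  CS201: ids {27, 31, 34} → MAX(credits)=5
  EC200: ids {30, 33} → MAX(credits)=5
  MA110: ids {23, 24, 37} → MAX(credits)=5

(no rows)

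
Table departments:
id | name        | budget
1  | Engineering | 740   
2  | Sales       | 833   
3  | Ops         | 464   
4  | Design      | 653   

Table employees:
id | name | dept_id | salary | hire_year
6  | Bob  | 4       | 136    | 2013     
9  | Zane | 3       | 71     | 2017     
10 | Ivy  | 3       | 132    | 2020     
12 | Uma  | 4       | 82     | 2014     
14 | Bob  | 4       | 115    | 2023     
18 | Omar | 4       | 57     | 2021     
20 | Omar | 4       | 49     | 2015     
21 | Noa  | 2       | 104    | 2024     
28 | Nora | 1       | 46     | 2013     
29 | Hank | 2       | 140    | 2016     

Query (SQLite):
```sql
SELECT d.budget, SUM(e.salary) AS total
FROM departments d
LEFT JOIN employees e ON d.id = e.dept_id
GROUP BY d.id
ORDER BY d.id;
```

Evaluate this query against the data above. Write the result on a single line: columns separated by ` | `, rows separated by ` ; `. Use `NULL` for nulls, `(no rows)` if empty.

LEFT JOIN keeps every departments row; unmatched ones get NULL for employees columns.
Group by departments.id and compute SUM(e.salary). SUM over an all-NULL group is NULL.
  1: ids {28} → SUM(e.salary)=46
  2: ids {21, 29} → SUM(e.salary)=244
  3: ids {9, 10} → SUM(e.salary)=203
  4: ids {6, 12, 14, 18, 20} → SUM(e.salary)=439

740 | 46 ; 833 | 244 ; 464 | 203 ; 653 | 439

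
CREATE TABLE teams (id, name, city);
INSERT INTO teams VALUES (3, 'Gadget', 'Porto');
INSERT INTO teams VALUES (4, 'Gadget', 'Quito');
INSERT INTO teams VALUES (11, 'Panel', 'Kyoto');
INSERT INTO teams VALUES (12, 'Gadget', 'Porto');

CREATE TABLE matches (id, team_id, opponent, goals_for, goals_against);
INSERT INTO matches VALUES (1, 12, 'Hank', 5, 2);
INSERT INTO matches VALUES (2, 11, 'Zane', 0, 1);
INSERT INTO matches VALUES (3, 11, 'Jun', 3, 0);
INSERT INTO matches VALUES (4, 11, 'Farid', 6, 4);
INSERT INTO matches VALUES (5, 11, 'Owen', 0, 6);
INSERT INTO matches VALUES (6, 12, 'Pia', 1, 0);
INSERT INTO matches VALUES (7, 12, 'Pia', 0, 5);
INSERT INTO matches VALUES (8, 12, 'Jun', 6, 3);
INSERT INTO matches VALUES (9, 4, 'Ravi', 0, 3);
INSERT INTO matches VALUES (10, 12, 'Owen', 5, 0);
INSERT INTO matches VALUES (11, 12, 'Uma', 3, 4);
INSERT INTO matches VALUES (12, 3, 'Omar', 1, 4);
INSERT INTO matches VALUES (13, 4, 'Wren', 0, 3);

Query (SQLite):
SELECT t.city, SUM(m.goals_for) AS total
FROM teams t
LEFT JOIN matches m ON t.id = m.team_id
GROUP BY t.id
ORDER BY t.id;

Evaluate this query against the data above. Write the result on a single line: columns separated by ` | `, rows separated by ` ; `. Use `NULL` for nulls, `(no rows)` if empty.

Porto | 1 ; Quito | 0 ; Kyoto | 9 ; Porto | 20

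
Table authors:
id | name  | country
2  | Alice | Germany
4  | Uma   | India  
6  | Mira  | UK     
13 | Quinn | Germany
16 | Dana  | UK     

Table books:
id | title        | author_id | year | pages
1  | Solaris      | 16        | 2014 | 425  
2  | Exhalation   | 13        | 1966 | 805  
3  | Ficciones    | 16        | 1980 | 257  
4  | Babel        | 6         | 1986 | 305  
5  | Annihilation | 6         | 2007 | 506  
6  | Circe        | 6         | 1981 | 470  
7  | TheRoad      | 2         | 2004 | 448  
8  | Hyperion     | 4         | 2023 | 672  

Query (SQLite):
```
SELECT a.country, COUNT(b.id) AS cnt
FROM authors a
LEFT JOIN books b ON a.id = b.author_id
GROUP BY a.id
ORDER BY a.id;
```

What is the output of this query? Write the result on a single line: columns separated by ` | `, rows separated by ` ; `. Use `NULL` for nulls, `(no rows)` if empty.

LEFT JOIN keeps every authors row; unmatched ones get NULL for books columns.
Group by authors.id and compute COUNT(b.id). COUNT(col) of an all-NULL group is 0.
  2: ids {7} → COUNT(b.id)=1
  4: ids {8} → COUNT(b.id)=1
  6: ids {4, 5, 6} → COUNT(b.id)=3
  13: ids {2} → COUNT(b.id)=1
  16: ids {1, 3} → COUNT(b.id)=2

Germany | 1 ; India | 1 ; UK | 3 ; Germany | 1 ; UK | 2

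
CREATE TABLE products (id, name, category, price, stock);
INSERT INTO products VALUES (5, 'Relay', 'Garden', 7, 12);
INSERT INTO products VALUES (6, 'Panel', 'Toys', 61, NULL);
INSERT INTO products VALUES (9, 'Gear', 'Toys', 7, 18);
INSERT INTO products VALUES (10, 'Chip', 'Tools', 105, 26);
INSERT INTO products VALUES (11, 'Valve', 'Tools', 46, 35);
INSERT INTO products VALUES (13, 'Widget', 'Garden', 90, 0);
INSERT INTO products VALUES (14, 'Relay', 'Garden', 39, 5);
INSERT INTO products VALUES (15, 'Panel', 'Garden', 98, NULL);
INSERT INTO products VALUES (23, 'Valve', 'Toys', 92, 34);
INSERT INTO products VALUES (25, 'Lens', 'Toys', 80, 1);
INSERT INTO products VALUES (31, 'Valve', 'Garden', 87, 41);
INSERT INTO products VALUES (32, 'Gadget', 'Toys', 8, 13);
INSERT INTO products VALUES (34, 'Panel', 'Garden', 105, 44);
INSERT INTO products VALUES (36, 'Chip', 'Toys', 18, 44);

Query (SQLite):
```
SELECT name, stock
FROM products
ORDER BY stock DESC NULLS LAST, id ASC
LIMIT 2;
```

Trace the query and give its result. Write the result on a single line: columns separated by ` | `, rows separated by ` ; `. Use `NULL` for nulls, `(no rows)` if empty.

Sort by stock desc, tiebreak id asc: (44, id=34), (44, id=36), (41, id=31), (35, id=11), (34, id=23) …. Take first 2.
NULLS LAST: NULL stock rows go after all non-NULL rows (among themselves ordered by id asc).

Panel | 44 ; Chip | 44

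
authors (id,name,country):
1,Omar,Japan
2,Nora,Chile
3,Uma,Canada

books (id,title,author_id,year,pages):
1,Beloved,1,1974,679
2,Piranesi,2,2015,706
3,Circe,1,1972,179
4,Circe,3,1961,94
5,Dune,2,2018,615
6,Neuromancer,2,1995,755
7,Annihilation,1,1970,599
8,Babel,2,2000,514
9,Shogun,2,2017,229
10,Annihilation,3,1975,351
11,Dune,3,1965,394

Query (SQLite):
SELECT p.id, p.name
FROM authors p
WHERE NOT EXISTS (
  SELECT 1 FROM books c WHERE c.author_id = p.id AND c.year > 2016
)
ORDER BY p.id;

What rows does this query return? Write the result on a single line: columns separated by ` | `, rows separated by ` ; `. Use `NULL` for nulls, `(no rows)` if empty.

1 | Omar ; 3 | Uma

For each authors row, check whether any books with matching author_id has year > 2016.
Keep rows where that is false.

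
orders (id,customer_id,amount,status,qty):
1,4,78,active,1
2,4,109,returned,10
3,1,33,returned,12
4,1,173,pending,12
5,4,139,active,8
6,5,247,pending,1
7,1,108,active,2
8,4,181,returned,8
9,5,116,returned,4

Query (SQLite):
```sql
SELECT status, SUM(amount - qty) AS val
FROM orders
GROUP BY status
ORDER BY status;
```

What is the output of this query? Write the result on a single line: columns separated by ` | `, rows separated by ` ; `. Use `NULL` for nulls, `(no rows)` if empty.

For each row compute amount - qty.
Group by status; take SUM of the expression per group.
  active: ids {1, 5, 7} → SUM(amount - qty)=314
  pending: ids {4, 6} → SUM(amount - qty)=407
  returned: ids {2, 3, 8, 9} → SUM(amount - qty)=405

active | 314 ; pending | 407 ; returned | 405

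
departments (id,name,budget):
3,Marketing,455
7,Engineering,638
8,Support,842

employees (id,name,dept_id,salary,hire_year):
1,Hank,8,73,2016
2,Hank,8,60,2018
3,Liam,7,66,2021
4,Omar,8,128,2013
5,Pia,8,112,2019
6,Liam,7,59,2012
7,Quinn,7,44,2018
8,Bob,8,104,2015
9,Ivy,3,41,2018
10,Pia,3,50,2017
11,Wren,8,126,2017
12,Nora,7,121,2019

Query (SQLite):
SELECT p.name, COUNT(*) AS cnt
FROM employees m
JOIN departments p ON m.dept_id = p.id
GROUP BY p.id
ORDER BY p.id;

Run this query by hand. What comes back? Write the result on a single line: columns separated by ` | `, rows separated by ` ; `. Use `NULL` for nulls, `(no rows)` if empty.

Marketing | 2 ; Engineering | 4 ; Support | 6

Join each employees row to its departments via dept_id.
Group joined rows by departments.id; compute COUNT(*) per group.
  3: ids {9, 10} → COUNT(*)=2
  7: ids {3, 6, 7, 12} → COUNT(*)=4
  8: ids {1, 2, 4, 5, 8, 11} → COUNT(*)=6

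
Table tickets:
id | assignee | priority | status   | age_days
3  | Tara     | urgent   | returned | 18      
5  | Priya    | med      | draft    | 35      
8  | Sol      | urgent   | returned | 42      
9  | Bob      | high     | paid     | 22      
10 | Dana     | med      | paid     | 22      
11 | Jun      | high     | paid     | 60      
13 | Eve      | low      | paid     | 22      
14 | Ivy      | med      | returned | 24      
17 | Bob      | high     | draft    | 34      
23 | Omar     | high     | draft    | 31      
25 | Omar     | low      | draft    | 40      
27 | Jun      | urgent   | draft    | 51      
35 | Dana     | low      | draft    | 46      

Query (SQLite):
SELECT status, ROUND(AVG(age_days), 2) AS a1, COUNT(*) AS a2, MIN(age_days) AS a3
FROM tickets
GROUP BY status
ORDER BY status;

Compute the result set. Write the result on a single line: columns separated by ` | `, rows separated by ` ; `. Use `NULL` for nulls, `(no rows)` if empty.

draft | 39.5 | 6 | 31 ; paid | 31.5 | 4 | 22 ; returned | 28 | 3 | 18

Group tickets by status.
Per group compute: ROUND(AVG(age_days), 2), COUNT(*), MIN(age_days).
  draft: ids {5, 17, 23, 25, 27, 35} → ROUND(AVG(age_days), 2)=39.5, COUNT(*)=6, MIN(age_days)=31
  paid: ids {9, 10, 11, 13} → ROUND(AVG(age_days), 2)=31.5, COUNT(*)=4, MIN(age_days)=22
  returned: ids {3, 8, 14} → ROUND(AVG(age_days), 2)=28, COUNT(*)=3, MIN(age_days)=18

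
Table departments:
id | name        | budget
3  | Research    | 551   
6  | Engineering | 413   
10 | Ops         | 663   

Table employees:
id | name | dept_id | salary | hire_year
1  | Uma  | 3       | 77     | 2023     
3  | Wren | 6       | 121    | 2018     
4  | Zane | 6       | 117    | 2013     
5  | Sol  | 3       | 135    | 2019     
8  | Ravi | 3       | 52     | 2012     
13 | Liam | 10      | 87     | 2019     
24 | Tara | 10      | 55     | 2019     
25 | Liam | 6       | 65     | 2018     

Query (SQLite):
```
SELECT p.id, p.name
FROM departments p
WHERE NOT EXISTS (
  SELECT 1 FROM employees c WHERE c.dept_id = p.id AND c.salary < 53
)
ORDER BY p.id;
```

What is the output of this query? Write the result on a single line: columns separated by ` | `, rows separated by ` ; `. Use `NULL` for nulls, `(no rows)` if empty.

For each departments row, check whether any employees with matching dept_id has salary < 53.
Keep rows where that is false.

6 | Engineering ; 10 | Ops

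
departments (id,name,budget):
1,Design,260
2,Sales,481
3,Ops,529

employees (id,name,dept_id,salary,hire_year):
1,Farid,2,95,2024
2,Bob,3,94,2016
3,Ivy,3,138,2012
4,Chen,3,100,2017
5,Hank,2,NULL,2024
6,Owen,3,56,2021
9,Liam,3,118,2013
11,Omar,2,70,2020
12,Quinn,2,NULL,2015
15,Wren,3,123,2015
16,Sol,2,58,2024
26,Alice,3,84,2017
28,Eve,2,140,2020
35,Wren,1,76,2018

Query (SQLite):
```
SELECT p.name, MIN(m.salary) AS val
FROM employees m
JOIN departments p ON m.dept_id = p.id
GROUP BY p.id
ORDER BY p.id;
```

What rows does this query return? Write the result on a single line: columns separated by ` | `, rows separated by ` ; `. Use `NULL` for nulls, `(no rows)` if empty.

Design | 76 ; Sales | 58 ; Ops | 56

Join each employees row to its departments via dept_id.
Group joined rows by departments.id; compute MIN(m.salary) per group.
  1: ids {35} → MIN(m.salary)=76
  2: ids {1, 5, 11, 12, 16, 28} → MIN(m.salary)=58
  3: ids {2, 3, 4, 6, 9, 15, 26} → MIN(m.salary)=56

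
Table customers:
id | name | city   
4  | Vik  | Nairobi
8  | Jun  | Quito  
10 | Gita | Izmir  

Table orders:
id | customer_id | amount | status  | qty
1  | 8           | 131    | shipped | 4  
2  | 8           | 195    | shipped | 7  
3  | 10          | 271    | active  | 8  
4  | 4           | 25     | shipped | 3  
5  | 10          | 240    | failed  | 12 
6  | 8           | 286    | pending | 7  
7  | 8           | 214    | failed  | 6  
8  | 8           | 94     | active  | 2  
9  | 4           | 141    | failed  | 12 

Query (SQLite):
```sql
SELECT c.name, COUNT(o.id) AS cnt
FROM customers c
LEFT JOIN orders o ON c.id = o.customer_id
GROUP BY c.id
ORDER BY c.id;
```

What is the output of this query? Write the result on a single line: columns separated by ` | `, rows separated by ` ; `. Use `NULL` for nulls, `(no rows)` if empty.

Vik | 2 ; Jun | 5 ; Gita | 2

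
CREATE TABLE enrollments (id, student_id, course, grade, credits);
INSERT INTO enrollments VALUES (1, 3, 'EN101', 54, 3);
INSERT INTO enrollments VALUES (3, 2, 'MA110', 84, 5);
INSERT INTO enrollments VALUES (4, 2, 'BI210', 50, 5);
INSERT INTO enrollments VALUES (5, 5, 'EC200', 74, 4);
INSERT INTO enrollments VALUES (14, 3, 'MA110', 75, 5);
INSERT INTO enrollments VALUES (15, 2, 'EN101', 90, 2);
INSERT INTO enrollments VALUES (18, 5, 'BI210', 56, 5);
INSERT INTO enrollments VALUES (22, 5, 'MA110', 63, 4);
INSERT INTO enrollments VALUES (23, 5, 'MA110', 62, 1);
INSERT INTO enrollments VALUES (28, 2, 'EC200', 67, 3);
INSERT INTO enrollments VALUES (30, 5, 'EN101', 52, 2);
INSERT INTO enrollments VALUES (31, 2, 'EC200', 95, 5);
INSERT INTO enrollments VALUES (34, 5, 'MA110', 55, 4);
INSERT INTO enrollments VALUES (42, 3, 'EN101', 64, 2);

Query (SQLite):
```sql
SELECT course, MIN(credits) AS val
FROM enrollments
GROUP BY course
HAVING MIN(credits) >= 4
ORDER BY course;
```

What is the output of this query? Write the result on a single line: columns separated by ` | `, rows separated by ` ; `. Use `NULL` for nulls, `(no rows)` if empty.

Partition enrollments by course; compute MIN(credits) within each group.
HAVING: keep groups where MIN(credits) >= 4.
  BI210: ids {4, 18} → MIN(credits)=5
  EC200: ids {5, 28, 31} → MIN(credits)=3
  EN101: ids {1, 15, 30, 42} → MIN(credits)=2
  MA110: ids {3, 14, 22, 23, 34} → MIN(credits)=1

BI210 | 5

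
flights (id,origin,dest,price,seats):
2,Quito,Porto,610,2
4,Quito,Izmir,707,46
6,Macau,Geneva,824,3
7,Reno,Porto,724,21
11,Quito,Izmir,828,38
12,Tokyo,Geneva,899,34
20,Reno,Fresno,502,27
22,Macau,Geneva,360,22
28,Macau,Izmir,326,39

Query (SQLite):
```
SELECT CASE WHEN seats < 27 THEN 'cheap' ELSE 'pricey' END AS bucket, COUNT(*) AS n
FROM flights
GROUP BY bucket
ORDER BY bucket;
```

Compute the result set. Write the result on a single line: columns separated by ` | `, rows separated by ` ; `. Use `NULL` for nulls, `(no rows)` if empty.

cheap | 4 ; pricey | 5

Bucket rows by seats < 27 → 'cheap' else 'pricey'; count each bucket.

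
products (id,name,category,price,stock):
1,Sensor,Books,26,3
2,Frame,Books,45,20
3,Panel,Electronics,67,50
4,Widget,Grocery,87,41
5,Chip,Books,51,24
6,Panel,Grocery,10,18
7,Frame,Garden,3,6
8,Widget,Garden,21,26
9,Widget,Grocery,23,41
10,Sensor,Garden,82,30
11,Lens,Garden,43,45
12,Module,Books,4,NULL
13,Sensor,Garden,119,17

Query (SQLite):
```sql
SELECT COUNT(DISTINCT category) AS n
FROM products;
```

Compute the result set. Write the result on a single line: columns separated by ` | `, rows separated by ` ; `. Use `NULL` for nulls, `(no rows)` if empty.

Count distinct non-NULL category values.

4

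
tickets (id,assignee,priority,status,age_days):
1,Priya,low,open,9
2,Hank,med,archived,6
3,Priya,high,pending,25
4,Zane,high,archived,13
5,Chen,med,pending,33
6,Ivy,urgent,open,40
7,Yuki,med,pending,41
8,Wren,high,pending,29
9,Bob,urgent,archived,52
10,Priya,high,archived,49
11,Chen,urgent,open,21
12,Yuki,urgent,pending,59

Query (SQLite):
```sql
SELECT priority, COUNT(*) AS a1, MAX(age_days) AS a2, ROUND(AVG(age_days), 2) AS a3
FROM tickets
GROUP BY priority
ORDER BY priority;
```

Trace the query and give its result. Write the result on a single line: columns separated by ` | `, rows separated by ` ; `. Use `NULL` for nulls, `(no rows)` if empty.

high | 4 | 49 | 29 ; low | 1 | 9 | 9 ; med | 3 | 41 | 26.67 ; urgent | 4 | 59 | 43

Group tickets by priority.
Per group compute: COUNT(*), MAX(age_days), ROUND(AVG(age_days), 2).
  high: ids {3, 4, 8, 10} → COUNT(*)=4, MAX(age_days)=49, ROUND(AVG(age_days), 2)=29
  low: ids {1} → COUNT(*)=1, MAX(age_days)=9, ROUND(AVG(age_days), 2)=9
  med: ids {2, 5, 7} → COUNT(*)=3, MAX(age_days)=41, ROUND(AVG(age_days), 2)=26.67
  urgent: ids {6, 9, 11, 12} → COUNT(*)=4, MAX(age_days)=59, ROUND(AVG(age_days), 2)=43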